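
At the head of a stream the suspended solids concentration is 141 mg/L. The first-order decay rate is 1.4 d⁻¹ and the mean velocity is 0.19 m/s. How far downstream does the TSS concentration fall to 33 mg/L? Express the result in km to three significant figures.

From C = C₀·e^(−kt), t = ln(C₀/C)/k = ln(141/33)/1.4 = 1.452/1.4 = 1.037 d.
Distance = v·t = 0.19 m/s × 8.962e+04 s = 1.703e+04 m = 17.03 km.

17.0 km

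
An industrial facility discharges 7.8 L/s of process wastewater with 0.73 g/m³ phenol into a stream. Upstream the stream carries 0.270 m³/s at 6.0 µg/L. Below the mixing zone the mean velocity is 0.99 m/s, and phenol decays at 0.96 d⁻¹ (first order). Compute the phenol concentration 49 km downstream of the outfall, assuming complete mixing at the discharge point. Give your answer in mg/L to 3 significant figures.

0.0152 mg/L

7.8 L/s = 0.0078 m³/s.
6.0 µg/L = 0.006 mg/L.
After complete mixing, C₀ = (0.0078·0.73 + 0.27·0.006) / 0.2778 = 0.02633 mg/L.
Travel time t = 4.9e+04 m / 0.99 m/s = 4.949e+04 s = 0.5729 d.
C = 0.02633·exp(−0.96·0.5729) = 0.02633·0.577 = 0.01519 mg/L.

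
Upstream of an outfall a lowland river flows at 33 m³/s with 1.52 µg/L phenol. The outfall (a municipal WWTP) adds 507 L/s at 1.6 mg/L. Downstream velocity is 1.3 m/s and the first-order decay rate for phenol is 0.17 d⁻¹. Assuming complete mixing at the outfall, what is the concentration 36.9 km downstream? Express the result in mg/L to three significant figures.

0.0243 mg/L

507 L/s = 0.507 m³/s.
1.52 µg/L = 0.00152 mg/L.
After complete mixing, C₀ = (0.507·1.6 + 33·0.00152) / 33.51 = 0.02571 mg/L.
Travel time t = 3.69e+04 m / 1.3 m/s = 2.838e+04 s = 0.3285 d.
C = 0.02571·exp(−0.17·0.3285) = 0.02571·0.9457 = 0.02431 mg/L.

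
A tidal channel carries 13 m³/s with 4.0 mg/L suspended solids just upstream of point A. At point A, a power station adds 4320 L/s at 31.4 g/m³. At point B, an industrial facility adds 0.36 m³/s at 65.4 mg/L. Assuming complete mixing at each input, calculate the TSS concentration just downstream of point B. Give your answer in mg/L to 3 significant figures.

4320 L/s = 4.32 m³/s.
After input A: C = (13·4 + 4.32·31.4) / 17.32 = 10.83 mg/L.
After input B: C = (17.32·10.83 + 0.36·65.4) / 17.68 = 11.95 mg/L.

11.9 mg/L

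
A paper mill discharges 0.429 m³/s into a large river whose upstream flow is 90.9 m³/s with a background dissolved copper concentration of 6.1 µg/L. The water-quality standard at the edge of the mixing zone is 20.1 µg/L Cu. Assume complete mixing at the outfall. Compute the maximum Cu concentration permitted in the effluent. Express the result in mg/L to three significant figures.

2.99 mg/L

6.1 µg/L = 0.0061 mg/L.
20.1 µg/L = 0.0201 mg/L.
Mass balance: 0.0201·91.33 = 0.429·Cₑ + 90.9·0.0061.
Cₑ = (1.836 − 0.5545) / 0.429 = 2.987 mg/L.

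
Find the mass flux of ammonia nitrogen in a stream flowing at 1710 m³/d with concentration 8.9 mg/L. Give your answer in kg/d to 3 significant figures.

15.2 kg/d

1710 m³/d = 0.01979 m³/s.
Mass flux = Q·C = 0.01979 m³/s × 8.9 g/m³ = 0.1761 g/s.
= 0.1761 g/s × 86.4 = 15.22 kg/d.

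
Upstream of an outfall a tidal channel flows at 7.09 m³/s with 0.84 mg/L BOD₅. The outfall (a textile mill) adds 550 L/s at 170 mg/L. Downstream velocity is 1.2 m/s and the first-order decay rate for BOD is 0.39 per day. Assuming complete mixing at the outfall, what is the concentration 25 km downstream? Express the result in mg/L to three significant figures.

11.8 mg/L

550 L/s = 0.55 m³/s.
After complete mixing, C₀ = (0.55·170 + 7.09·0.84) / 7.64 = 13.02 mg/L.
Travel time t = 2.5e+04 m / 1.2 m/s = 2.083e+04 s = 0.2411 d.
C = 13.02·exp(−0.39·0.2411) = 13.02·0.9102 = 11.85 mg/L.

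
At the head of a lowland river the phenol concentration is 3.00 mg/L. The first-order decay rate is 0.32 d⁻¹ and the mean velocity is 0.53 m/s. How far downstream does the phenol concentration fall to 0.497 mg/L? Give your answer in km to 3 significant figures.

From C = C₀·e^(−kt), t = ln(C₀/C)/k = ln(3.00/0.497)/0.32 = 1.798/0.32 = 5.618 d.
Distance = v·t = 0.53 m/s × 4.854e+05 s = 2.573e+05 m = 257.3 km.

257 km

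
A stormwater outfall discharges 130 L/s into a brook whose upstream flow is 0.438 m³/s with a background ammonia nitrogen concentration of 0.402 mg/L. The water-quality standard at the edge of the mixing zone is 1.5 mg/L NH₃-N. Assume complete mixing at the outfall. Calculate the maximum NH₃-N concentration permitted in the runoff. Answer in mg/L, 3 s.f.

5.20 mg/L

130 L/s = 0.13 m³/s.
Mass balance: 1.5·0.568 = 0.13·Cₑ + 0.438·0.402.
Cₑ = (0.852 − 0.1761) / 0.13 = 5.199 mg/L.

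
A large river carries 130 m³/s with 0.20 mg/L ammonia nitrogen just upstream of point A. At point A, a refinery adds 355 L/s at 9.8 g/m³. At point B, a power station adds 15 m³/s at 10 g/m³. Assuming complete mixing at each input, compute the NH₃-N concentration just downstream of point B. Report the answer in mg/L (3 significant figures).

355 L/s = 0.355 m³/s.
After input A: C = (130·0.2 + 0.355·9.8) / 130.4 = 0.2261 mg/L.
After input B: C = (130.4·0.2261 + 15·10) / 145.4 = 1.235 mg/L.

1.23 mg/L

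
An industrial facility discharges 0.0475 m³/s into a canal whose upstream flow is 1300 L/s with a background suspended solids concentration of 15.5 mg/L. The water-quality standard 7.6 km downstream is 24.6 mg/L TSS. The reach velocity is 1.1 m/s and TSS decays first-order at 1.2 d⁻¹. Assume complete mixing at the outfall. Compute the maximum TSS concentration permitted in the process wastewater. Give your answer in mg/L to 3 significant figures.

344 mg/L

1300 L/s = 1.3 m³/s.
Travel time to the compliance point: t = 7600/1.1 = 6909 s = 0.07997 d; decay factor exp(−1.2·0.07997) = 0.9085.
So the concentration just after mixing may be at most 24.6/0.9085 = 27.08 mg/L.
Mass balance: 27.08·1.348 = 0.0475·Cₑ + 1.3·15.5.
Cₑ = (36.49 − 20.15) / 0.0475 = 343.9 mg/L.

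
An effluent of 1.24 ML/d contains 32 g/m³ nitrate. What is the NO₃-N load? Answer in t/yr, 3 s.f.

14.5 t/yr

1.24 ML/d = 0.01435 m³/s.
Mass flux = Q·C = 0.01435 m³/s × 32 g/m³ = 0.4593 g/s.
= 0.4593 g/s × 31.56 = 14.49 t/yr.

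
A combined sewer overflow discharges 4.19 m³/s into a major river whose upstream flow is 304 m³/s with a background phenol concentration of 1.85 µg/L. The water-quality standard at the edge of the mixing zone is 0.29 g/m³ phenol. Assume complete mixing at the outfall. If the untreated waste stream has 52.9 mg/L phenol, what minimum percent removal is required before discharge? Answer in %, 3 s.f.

1.85 µg/L = 0.00185 mg/L.
Mass balance: 0.29·308.2 = 4.19·Cₑ + 304·0.00185.
Cₑ = (89.38 − 0.5624) / 4.19 = 21.2 mg/L.
Required removal = 1 − 21.2/52.9 = 59.93 %.

59.9 %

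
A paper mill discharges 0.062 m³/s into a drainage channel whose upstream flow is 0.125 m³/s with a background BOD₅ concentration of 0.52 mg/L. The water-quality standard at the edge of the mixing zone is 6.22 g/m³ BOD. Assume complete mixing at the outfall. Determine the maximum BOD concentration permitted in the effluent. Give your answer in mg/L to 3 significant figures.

Mass balance: 6.22·0.187 = 0.062·Cₑ + 0.125·0.52.
Cₑ = (1.163 − 0.065) / 0.062 = 17.71 mg/L.

17.7 mg/L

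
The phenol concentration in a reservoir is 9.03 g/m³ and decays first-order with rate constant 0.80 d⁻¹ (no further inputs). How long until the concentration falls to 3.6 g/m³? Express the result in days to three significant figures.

t = ln(C₀/C)/k = ln(9.03/3.6)/0.80 = 0.9196/0.80 = 1.15 d.

1.15 d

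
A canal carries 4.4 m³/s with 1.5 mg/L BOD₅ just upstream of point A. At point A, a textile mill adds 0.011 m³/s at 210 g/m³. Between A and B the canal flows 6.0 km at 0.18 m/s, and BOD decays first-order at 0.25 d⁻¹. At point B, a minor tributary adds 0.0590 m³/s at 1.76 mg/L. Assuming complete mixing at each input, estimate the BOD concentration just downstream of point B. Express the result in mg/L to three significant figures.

After input A: C = (4.4·1.5 + 0.011·210) / 4.411 = 2.02 mg/L.
Over the 6.0 km reach to input B (t = 3.333e+04 s = 0.3858 d), decay gives C = 2.02·exp(−0.25·0.3858) = 1.834 mg/L.
After input B: C = (4.411·1.834 + 0.059·1.76) / 4.47 = 1.833 mg/L.

1.83 mg/L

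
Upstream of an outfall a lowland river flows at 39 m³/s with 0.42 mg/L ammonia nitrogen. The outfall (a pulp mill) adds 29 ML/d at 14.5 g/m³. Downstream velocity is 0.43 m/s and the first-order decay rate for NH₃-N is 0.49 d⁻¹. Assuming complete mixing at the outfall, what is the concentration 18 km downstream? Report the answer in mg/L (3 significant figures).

0.426 mg/L

29 ML/d = 0.3356 m³/s.
After complete mixing, C₀ = (0.3356·14.5 + 39·0.42) / 39.34 = 0.5401 mg/L.
Travel time t = 1.8e+04 m / 0.43 m/s = 4.186e+04 s = 0.4845 d.
C = 0.5401·exp(−0.49·0.4845) = 0.5401·0.7887 = 0.426 mg/L.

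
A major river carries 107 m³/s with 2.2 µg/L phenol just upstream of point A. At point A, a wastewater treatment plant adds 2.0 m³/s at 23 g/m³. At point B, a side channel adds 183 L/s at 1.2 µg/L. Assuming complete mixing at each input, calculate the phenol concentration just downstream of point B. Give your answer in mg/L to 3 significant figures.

2.2 µg/L = 0.0022 mg/L.
After input A: C = (107·0.0022 + 2·23) / 109 = 0.4242 mg/L.
183 L/s = 0.183 m³/s.
1.2 µg/L = 0.0012 mg/L.
After input B: C = (109·0.4242 + 0.183·0.0012) / 109.2 = 0.4235 mg/L.

0.423 mg/L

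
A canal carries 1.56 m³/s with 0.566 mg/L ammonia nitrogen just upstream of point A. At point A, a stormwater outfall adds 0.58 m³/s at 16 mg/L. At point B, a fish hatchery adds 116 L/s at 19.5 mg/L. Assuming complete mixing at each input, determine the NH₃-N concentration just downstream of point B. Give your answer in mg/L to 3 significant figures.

After input A: C = (1.56·0.566 + 0.58·16) / 2.14 = 4.749 mg/L.
116 L/s = 0.116 m³/s.
After input B: C = (2.14·4.749 + 0.116·19.5) / 2.256 = 5.508 mg/L.

5.51 mg/L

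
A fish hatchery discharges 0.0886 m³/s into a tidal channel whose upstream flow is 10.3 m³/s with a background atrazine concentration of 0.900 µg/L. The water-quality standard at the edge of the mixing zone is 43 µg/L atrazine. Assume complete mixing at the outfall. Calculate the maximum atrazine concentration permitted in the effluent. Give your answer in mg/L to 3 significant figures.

4.94 mg/L

0.900 µg/L = 0.0009 mg/L.
43 µg/L = 0.043 mg/L.
Mass balance: 0.043·10.39 = 0.0886·Cₑ + 10.3·0.0009.
Cₑ = (0.4467 − 0.00927) / 0.0886 = 4.937 mg/L.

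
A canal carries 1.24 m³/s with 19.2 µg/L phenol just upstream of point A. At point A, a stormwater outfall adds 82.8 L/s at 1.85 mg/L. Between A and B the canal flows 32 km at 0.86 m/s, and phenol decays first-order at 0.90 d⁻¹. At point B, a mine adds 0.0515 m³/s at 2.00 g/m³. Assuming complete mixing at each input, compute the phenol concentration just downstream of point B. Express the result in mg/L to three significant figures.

19.2 µg/L = 0.0192 mg/L.
82.8 L/s = 0.0828 m³/s.
After input A: C = (1.24·0.0192 + 0.0828·1.85) / 1.323 = 0.1338 mg/L.
Over the 32 km reach to input B (t = 3.721e+04 s = 0.4307 d), decay gives C = 0.1338·exp(−0.90·0.4307) = 0.09081 mg/L.
After input B: C = (1.323·0.09081 + 0.0515·2) / 1.374 = 0.1624 mg/L.

0.162 mg/L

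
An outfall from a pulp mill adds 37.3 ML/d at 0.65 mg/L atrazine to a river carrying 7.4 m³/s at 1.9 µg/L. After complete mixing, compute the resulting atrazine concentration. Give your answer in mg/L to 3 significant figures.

37.3 ML/d = 0.4317 m³/s.
1.9 µg/L = 0.0019 mg/L.
Conservation of mass across the mixing zone: C = (0.4317·0.65 + 7.4·0.0019) / (0.4317 + 7.4) = 0.2947/7.832 = 0.03763 mg/L.

0.0376 mg/L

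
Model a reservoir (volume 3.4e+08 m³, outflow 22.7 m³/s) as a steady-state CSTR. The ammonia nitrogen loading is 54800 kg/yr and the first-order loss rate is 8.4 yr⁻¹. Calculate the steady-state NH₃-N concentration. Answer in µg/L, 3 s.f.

Outflow Q = 22.7 m³/s × 3.156e+07 s/yr = 7.164e+08 m³/yr.
Steady-state CSTR mass balance: W = Q·C + k·V·C, so C = W/(Q + kV).
Q + kV = 7.164e+08 + 8.4·3.4e+08 = 3.572e+09 m³/yr.
C = 54800/3.572e+09 = 1.534e-05 kg/m³ = 0.01534 mg/L = 15.34 µg/L.

15.3 µg/L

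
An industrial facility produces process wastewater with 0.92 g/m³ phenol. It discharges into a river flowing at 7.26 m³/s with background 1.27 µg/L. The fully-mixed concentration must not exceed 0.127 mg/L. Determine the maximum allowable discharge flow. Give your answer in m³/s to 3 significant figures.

1.15 m³/s

1.27 µg/L = 0.00127 mg/L.
Mass balance at complete mixing: C_std·(Q_w + Q_r) = Q_w·C_e + Q_r·C_b.
Rearranging, Q_w = Q_r·(C_std − C_b)/(C_e − C_std) = 7.26·(0.127 − 0.00127) / (0.92 − 0.127) = 1.151 m³/s.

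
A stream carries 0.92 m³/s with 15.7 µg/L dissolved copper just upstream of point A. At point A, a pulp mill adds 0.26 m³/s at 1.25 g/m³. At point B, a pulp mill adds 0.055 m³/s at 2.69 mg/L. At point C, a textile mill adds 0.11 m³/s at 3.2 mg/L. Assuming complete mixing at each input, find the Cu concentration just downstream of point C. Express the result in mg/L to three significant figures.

0.624 mg/L

15.7 µg/L = 0.0157 mg/L.
After input A: C = (0.92·0.0157 + 0.26·1.25) / 1.18 = 0.2877 mg/L.
After input B: C = (1.18·0.2877 + 0.055·2.69) / 1.235 = 0.3947 mg/L.
After input C: C = (1.235·0.3947 + 0.11·3.2) / 1.345 = 0.6241 mg/L.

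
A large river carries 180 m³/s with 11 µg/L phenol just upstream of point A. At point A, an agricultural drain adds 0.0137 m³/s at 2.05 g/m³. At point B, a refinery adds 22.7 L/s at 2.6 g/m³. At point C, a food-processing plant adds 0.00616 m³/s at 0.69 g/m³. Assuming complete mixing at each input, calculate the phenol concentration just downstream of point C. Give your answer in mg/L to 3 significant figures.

11 µg/L = 0.011 mg/L.
After input A: C = (180·0.011 + 0.0137·2.05) / 180 = 0.01116 mg/L.
22.7 L/s = 0.0227 m³/s.
After input B: C = (180·0.01116 + 0.0227·2.6) / 180 = 0.01148 mg/L.
After input C: C = (180·0.01148 + 0.00616·0.69) / 180 = 0.0115 mg/L.

0.0115 mg/L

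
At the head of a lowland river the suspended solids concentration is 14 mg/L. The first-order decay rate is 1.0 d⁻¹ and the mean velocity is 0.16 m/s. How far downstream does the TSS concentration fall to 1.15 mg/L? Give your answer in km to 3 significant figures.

34.6 km

From C = C₀·e^(−kt), t = ln(C₀/C)/k = ln(14/1.15)/1.0 = 2.499/1.0 = 2.499 d.
Distance = v·t = 0.16 m/s × 2.159e+05 s = 3.455e+04 m = 34.55 km.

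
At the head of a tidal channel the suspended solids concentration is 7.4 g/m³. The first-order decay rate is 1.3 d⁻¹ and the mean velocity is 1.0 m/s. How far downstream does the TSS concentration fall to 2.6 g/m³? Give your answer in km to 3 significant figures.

69.5 km

From C = C₀·e^(−kt), t = ln(C₀/C)/k = ln(7.4/2.6)/1.3 = 1.046/1.3 = 0.8046 d.
Distance = v·t = 1.0 m/s × 6.952e+04 s = 6.952e+04 m = 69.52 km.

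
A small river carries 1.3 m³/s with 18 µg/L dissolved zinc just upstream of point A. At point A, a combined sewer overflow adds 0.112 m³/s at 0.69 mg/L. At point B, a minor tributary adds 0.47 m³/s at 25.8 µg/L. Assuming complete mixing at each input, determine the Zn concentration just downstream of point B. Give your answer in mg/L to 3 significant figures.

18 µg/L = 0.018 mg/L.
After input A: C = (1.3·0.018 + 0.112·0.69) / 1.412 = 0.0713 mg/L.
25.8 µg/L = 0.0258 mg/L.
After input B: C = (1.412·0.0713 + 0.47·0.0258) / 1.882 = 0.05994 mg/L.

0.0599 mg/L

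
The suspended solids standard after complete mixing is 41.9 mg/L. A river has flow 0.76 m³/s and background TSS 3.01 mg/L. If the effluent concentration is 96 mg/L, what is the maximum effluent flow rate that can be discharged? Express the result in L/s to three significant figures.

Mass balance at complete mixing: C_std·(Q_w + Q_r) = Q_w·C_e + Q_r·C_b.
Rearranging, Q_w = Q_r·(C_std − C_b)/(C_e − C_std) = 0.76·(41.9 − 3.01) / (96 − 41.9) = 0.5463 m³/s.
= 546.3 L/s.

546 L/s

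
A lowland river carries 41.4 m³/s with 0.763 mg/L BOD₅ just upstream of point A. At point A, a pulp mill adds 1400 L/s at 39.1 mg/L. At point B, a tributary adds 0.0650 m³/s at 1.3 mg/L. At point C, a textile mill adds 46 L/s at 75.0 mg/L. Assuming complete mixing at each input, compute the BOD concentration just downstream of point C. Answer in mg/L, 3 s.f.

1400 L/s = 1.4 m³/s.
After input A: C = (41.4·0.763 + 1.4·39.1) / 42.8 = 2.017 mg/L.
After input B: C = (42.8·2.017 + 0.065·1.3) / 42.86 = 2.016 mg/L.
46 L/s = 0.046 m³/s.
After input C: C = (42.86·2.016 + 0.046·75) / 42.91 = 2.094 mg/L.

2.09 mg/L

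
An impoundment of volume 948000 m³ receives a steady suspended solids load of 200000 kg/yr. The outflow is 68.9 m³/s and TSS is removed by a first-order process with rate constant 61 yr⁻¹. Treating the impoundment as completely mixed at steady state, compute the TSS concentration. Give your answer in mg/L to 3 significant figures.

Outflow Q = 68.9 m³/s × 3.156e+07 s/yr = 2.174e+09 m³/yr.
Steady-state CSTR mass balance: W = Q·C + k·V·C, so C = W/(Q + kV).
Q + kV = 2.174e+09 + 61·948000 = 2.232e+09 m³/yr.
C = 200000/2.232e+09 = 8.96e-05 kg/m³ = 0.0896 mg/L.

0.0896 mg/L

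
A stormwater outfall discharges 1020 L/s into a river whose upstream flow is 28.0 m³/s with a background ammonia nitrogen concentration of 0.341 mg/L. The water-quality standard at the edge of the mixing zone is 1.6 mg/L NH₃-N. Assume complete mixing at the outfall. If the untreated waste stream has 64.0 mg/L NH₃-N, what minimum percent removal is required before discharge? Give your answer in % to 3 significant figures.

1020 L/s = 1.02 m³/s.
Mass balance: 1.6·29.02 = 1.02·Cₑ + 28·0.341.
Cₑ = (46.43 − 9.548) / 1.02 = 36.16 mg/L.
Required removal = 1 − 36.16/64.0 = 43.5 %.

43.5 %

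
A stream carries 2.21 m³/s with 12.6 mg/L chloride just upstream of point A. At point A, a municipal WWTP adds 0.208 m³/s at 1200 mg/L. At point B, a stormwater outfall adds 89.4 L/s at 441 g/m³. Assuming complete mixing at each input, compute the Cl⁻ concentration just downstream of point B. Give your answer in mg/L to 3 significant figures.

126 mg/L

After input A: C = (2.21·12.6 + 0.208·1200) / 2.418 = 114.7 mg/L.
89.4 L/s = 0.0894 m³/s.
After input B: C = (2.418·114.7 + 0.0894·441) / 2.507 = 126.4 mg/L.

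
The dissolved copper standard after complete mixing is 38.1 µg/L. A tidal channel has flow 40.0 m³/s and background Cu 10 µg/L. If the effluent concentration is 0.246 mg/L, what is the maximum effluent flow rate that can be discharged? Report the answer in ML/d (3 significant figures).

467 ML/d

10 µg/L = 0.01 mg/L.
38.1 µg/L = 0.0381 mg/L.
Mass balance at complete mixing: C_std·(Q_w + Q_r) = Q_w·C_e + Q_r·C_b.
Rearranging, Q_w = Q_r·(C_std − C_b)/(C_e − C_std) = 40.0·(0.0381 − 0.01) / (0.246 − 0.0381) = 5.406 m³/s.
= 467.1 ML/d.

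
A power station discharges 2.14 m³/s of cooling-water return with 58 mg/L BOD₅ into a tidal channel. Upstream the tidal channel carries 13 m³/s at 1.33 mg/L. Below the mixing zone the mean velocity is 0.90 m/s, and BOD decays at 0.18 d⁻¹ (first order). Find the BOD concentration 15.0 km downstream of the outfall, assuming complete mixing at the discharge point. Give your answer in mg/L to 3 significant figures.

After complete mixing, C₀ = (2.14·58 + 13·1.33) / 15.14 = 9.34 mg/L.
Travel time t = 1.5e+04 m / 0.90 m/s = 1.667e+04 s = 0.1929 d.
C = 9.34·exp(−0.18·0.1929) = 9.34·0.9659 = 9.021 mg/L.

9.02 mg/L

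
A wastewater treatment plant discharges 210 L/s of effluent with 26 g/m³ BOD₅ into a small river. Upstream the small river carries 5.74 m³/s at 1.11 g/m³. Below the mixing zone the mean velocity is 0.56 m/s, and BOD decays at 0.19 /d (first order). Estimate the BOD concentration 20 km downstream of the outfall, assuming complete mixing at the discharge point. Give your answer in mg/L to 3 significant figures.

1.84 mg/L

210 L/s = 0.21 m³/s.
After complete mixing, C₀ = (0.21·26 + 5.74·1.11) / 5.95 = 1.988 mg/L.
Travel time t = 2e+04 m / 0.56 m/s = 3.571e+04 s = 0.4134 d.
C = 1.988·exp(−0.19·0.4134) = 1.988·0.9245 = 1.838 mg/L.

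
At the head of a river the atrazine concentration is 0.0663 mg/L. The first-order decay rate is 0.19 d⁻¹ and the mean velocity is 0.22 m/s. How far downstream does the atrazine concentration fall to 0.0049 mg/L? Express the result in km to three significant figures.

261 km

From C = C₀·e^(−kt), t = ln(C₀/C)/k = ln(0.0663/0.0049)/0.19 = 2.605/0.19 = 13.71 d.
Distance = v·t = 0.22 m/s × 1.185e+06 s = 2.606e+05 m = 260.6 km.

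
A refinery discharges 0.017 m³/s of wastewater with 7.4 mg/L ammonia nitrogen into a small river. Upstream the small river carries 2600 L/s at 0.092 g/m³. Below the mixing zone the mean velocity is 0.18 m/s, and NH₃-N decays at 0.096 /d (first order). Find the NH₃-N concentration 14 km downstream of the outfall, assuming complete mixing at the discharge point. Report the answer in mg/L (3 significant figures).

0.128 mg/L

2600 L/s = 2.6 m³/s.
After complete mixing, C₀ = (0.017·7.4 + 2.6·0.092) / 2.617 = 0.1395 mg/L.
Travel time t = 1.4e+04 m / 0.18 m/s = 7.778e+04 s = 0.9002 d.
C = 0.1395·exp(−0.096·0.9002) = 0.1395·0.9172 = 0.1279 mg/L.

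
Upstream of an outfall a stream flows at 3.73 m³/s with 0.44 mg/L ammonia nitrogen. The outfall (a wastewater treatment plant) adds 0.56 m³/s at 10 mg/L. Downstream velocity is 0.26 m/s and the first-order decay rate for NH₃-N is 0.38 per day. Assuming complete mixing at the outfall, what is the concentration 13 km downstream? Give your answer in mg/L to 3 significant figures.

1.35 mg/L

After complete mixing, C₀ = (0.56·10 + 3.73·0.44) / 4.29 = 1.688 mg/L.
Travel time t = 1.3e+04 m / 0.26 m/s = 5e+04 s = 0.5787 d.
C = 1.688·exp(−0.38·0.5787) = 1.688·0.8026 = 1.355 mg/L.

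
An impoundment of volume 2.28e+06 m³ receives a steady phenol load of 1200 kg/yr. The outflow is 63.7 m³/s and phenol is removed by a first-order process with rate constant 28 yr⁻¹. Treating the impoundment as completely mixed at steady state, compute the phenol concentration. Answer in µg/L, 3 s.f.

Outflow Q = 63.7 m³/s × 3.156e+07 s/yr = 2.01e+09 m³/yr.
Steady-state CSTR mass balance: W = Q·C + k·V·C, so C = W/(Q + kV).
Q + kV = 2.01e+09 + 28·2.28e+06 = 2.074e+09 m³/yr.
C = 1200/2.074e+09 = 5.786e-07 kg/m³ = 0.0005786 mg/L = 0.5786 µg/L.

0.579 µg/L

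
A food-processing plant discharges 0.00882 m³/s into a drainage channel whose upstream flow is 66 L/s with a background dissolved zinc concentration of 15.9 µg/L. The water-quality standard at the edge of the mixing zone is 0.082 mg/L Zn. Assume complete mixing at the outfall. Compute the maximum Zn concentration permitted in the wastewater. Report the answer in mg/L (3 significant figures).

0.577 mg/L

66 L/s = 0.066 m³/s.
15.9 µg/L = 0.0159 mg/L.
Mass balance: 0.082·0.07482 = 0.00882·Cₑ + 0.066·0.0159.
Cₑ = (0.006135 − 0.001049) / 0.00882 = 0.5766 mg/L.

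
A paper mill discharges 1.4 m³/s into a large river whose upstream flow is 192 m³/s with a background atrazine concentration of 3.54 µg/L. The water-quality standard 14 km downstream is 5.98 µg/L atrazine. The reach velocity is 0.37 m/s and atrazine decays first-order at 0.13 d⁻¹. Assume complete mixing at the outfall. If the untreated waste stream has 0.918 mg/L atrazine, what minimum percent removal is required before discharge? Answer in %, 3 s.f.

57.6 %

3.54 µg/L = 0.00354 mg/L.
5.98 µg/L = 0.00598 mg/L.
Travel time to the compliance point: t = 1.4e+04/0.37 = 3.784e+04 s = 0.4379 d; decay factor exp(−0.13·0.4379) = 0.9447.
So the concentration just after mixing may be at most 0.00598/0.9447 = 0.00633 mg/L.
Mass balance: 0.00633·193.4 = 1.4·Cₑ + 192·0.00354.
Cₑ = (1.224 − 0.6797) / 1.4 = 0.389 mg/L.
Required removal = 1 − 0.389/0.918 = 57.62 %.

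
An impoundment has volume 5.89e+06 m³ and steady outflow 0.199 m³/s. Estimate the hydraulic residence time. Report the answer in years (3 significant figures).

0.938 yr

Q = 0.199 m³/s × 3.156e+07 s/yr = 6.28e+06 m³/yr.
Hydraulic residence time τ = V/Q = 5.89e+06/6.28e+06 = 0.9379 yr.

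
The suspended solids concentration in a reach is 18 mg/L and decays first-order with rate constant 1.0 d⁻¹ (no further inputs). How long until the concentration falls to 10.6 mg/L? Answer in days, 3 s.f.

t = ln(C₀/C)/k = ln(18/10.6)/1.0 = 0.5295/1.0 = 0.5295 d.

0.530 d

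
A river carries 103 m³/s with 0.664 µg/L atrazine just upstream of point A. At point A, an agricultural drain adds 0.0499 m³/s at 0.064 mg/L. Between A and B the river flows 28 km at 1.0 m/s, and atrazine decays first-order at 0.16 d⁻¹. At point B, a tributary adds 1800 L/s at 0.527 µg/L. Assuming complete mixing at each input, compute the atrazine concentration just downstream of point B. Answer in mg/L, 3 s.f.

0.000657 mg/L

0.664 µg/L = 0.000664 mg/L.
After input A: C = (103·0.000664 + 0.0499·0.064) / 103 = 0.0006947 mg/L.
Over the 28 km reach to input B (t = 2.8e+04 s = 0.3241 d), decay gives C = 0.0006947·exp(−0.16·0.3241) = 0.0006596 mg/L.
1800 L/s = 1.8 m³/s.
0.527 µg/L = 0.000527 mg/L.
After input B: C = (103·0.0006596 + 1.8·0.000527) / 104.8 = 0.0006573 mg/L.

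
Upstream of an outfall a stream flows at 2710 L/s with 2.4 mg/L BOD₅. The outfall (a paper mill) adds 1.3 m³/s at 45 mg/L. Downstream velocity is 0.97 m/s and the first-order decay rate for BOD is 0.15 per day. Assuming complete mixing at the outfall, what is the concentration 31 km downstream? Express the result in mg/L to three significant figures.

2710 L/s = 2.71 m³/s.
After complete mixing, C₀ = (1.3·45 + 2.71·2.4) / 4.01 = 16.21 mg/L.
Travel time t = 3.1e+04 m / 0.97 m/s = 3.196e+04 s = 0.3699 d.
C = 16.21·exp(−0.15·0.3699) = 16.21·0.946 = 15.34 mg/L.

15.3 mg/L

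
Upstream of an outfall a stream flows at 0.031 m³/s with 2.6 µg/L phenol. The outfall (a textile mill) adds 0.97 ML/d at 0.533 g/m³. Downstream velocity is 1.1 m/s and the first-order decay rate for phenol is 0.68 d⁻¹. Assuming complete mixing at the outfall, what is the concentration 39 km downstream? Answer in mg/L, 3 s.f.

0.97 ML/d = 0.01123 m³/s.
2.6 µg/L = 0.0026 mg/L.
After complete mixing, C₀ = (0.01123·0.533 + 0.031·0.0026) / 0.04223 = 0.1436 mg/L.
Travel time t = 3.9e+04 m / 1.1 m/s = 3.545e+04 s = 0.4104 d.
C = 0.1436·exp(−0.68·0.4104) = 0.1436·0.7565 = 0.1086 mg/L.

0.109 mg/L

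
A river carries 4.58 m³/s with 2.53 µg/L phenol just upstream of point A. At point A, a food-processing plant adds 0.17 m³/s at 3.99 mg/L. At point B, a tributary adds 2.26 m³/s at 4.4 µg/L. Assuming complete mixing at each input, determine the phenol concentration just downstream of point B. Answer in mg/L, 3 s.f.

0.0998 mg/L

2.53 µg/L = 0.00253 mg/L.
After input A: C = (4.58·0.00253 + 0.17·3.99) / 4.75 = 0.1452 mg/L.
4.4 µg/L = 0.0044 mg/L.
After input B: C = (4.75·0.1452 + 2.26·0.0044) / 7.01 = 0.09983 mg/L.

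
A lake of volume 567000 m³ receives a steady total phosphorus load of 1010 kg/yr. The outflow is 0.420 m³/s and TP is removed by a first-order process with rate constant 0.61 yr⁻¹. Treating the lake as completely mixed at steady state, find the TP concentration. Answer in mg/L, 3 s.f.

Outflow Q = 0.420 m³/s × 3.156e+07 s/yr = 1.325e+07 m³/yr.
Steady-state CSTR mass balance: W = Q·C + k·V·C, so C = W/(Q + kV).
Q + kV = 1.325e+07 + 0.61·567000 = 1.36e+07 m³/yr.
C = 1010/1.36e+07 = 7.426e-05 kg/m³ = 0.07426 mg/L.

0.0743 mg/L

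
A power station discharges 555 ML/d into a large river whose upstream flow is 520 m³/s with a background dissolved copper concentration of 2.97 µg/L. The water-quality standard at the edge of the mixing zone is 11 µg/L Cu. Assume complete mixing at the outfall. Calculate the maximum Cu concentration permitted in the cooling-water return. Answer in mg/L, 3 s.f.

0.661 mg/L

555 ML/d = 6.424 m³/s.
2.97 µg/L = 0.00297 mg/L.
11 µg/L = 0.011 mg/L.
Mass balance: 0.011·526.4 = 6.424·Cₑ + 520·0.00297.
Cₑ = (5.791 − 1.544) / 6.424 = 0.661 mg/L.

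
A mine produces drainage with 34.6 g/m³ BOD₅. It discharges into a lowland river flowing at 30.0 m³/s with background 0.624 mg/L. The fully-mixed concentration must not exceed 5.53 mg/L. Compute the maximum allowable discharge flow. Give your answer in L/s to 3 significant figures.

Mass balance at complete mixing: C_std·(Q_w + Q_r) = Q_w·C_e + Q_r·C_b.
Rearranging, Q_w = Q_r·(C_std − C_b)/(C_e − C_std) = 30.0·(5.53 − 0.624) / (34.6 − 5.53) = 5.063 m³/s.
= 5063 L/s.

5060 L/s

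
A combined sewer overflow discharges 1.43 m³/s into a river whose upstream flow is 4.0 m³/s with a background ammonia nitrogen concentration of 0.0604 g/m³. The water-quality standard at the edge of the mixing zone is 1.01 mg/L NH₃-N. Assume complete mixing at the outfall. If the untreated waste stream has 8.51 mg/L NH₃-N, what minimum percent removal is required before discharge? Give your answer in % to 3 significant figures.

Mass balance: 1.01·5.43 = 1.43·Cₑ + 4·0.0604.
Cₑ = (5.484 − 0.2416) / 1.43 = 3.666 mg/L.
Required removal = 1 − 3.666/8.51 = 56.92 %.

56.9 %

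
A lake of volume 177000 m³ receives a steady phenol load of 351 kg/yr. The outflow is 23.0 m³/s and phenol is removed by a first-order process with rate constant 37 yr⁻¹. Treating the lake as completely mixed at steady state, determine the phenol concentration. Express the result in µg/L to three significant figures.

0.479 µg/L

Outflow Q = 23.0 m³/s × 3.156e+07 s/yr = 7.258e+08 m³/yr.
Steady-state CSTR mass balance: W = Q·C + k·V·C, so C = W/(Q + kV).
Q + kV = 7.258e+08 + 37·177000 = 7.324e+08 m³/yr.
C = 351/7.324e+08 = 4.793e-07 kg/m³ = 0.0004793 mg/L = 0.4793 µg/L.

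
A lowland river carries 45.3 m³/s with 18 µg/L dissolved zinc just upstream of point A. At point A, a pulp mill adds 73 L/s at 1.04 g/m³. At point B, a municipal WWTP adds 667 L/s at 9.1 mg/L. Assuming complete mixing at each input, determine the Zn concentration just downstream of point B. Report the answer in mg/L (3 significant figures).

18 µg/L = 0.018 mg/L.
73 L/s = 0.073 m³/s.
After input A: C = (45.3·0.018 + 0.073·1.04) / 45.37 = 0.01964 mg/L.
667 L/s = 0.667 m³/s.
After input B: C = (45.37·0.01964 + 0.667·9.1) / 46.04 = 0.1512 mg/L.

0.151 mg/L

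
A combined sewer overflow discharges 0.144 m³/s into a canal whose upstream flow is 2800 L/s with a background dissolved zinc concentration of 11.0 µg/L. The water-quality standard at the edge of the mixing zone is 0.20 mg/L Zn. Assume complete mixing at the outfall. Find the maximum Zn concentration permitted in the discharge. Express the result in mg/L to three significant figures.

3.88 mg/L

2800 L/s = 2.8 m³/s.
11.0 µg/L = 0.011 mg/L.
Mass balance: 0.2·2.944 = 0.144·Cₑ + 2.8·0.011.
Cₑ = (0.5888 − 0.0308) / 0.144 = 3.875 mg/L.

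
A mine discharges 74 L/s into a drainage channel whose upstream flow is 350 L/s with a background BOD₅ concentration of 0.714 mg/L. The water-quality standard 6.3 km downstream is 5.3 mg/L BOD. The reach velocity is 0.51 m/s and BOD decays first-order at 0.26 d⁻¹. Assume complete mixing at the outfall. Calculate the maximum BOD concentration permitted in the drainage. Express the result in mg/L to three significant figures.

74 L/s = 0.074 m³/s.
350 L/s = 0.35 m³/s.
Travel time to the compliance point: t = 6300/0.51 = 1.235e+04 s = 0.143 d; decay factor exp(−0.26·0.143) = 0.9635.
So the concentration just after mixing may be at most 5.3/0.9635 = 5.501 mg/L.
Mass balance: 5.501·0.424 = 0.074·Cₑ + 0.35·0.714.
Cₑ = (2.332 − 0.2499) / 0.074 = 28.14 mg/L.

28.1 mg/L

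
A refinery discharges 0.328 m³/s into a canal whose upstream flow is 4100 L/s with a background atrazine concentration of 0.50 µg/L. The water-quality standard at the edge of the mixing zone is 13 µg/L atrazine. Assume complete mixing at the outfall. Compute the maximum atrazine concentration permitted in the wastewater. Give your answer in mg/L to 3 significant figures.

0.169 mg/L

4100 L/s = 4.1 m³/s.
0.50 µg/L = 0.0005 mg/L.
13 µg/L = 0.013 mg/L.
Mass balance: 0.013·4.428 = 0.328·Cₑ + 4.1·0.0005.
Cₑ = (0.05756 − 0.00205) / 0.328 = 0.1693 mg/L.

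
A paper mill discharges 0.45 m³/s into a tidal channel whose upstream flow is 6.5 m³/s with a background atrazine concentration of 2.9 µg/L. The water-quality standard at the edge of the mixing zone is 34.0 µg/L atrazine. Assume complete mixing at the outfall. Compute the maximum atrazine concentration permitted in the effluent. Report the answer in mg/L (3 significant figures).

2.9 µg/L = 0.0029 mg/L.
34.0 µg/L = 0.034 mg/L.
Mass balance: 0.034·6.95 = 0.45·Cₑ + 6.5·0.0029.
Cₑ = (0.2363 − 0.01885) / 0.45 = 0.4832 mg/L.

0.483 mg/L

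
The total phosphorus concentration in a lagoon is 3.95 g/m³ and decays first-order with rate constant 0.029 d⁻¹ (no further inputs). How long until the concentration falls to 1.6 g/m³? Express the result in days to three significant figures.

31.2 d

t = ln(C₀/C)/k = ln(3.95/1.6)/0.029 = 0.9037/0.029 = 31.16 d.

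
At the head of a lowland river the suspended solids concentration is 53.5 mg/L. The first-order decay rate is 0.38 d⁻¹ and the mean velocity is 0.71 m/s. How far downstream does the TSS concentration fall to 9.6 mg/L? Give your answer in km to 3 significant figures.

277 km

From C = C₀·e^(−kt), t = ln(C₀/C)/k = ln(53.5/9.6)/0.38 = 1.718/0.38 = 4.521 d.
Distance = v·t = 0.71 m/s × 3.906e+05 s = 2.773e+05 m = 277.3 km.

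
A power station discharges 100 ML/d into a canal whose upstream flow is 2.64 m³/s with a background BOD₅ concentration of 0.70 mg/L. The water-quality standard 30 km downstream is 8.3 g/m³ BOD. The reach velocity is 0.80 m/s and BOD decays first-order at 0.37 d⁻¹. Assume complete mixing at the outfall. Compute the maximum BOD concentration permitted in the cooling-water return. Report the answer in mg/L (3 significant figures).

30.4 mg/L

100 ML/d = 1.157 m³/s.
Travel time to the compliance point: t = 3e+04/0.80 = 3.75e+04 s = 0.434 d; decay factor exp(−0.37·0.434) = 0.8516.
So the concentration just after mixing may be at most 8.3/0.8516 = 9.746 mg/L.
Mass balance: 9.746·3.797 = 1.157·Cₑ + 2.64·0.7.
Cₑ = (37.01 − 1.848) / 1.157 = 30.38 mg/L.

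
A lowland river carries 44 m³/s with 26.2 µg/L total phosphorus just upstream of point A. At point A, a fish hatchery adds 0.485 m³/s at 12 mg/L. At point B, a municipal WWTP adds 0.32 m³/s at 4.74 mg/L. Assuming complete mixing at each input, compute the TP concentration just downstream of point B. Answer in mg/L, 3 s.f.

0.189 mg/L

26.2 µg/L = 0.0262 mg/L.
After input A: C = (44·0.0262 + 0.485·12) / 44.48 = 0.1567 mg/L.
After input B: C = (44.48·0.1567 + 0.32·4.74) / 44.8 = 0.1895 mg/L.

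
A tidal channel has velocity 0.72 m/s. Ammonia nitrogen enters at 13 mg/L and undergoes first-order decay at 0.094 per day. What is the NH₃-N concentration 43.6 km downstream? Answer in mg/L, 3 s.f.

12.2 mg/L

Travel time t = 43.6 km / 0.72 m/s = 4.36e+04/0.72 = 6.056e+04 s = 0.7009 d.
First-order decay: C = 13·exp(−0.094·0.7009) = 13·0.9362 = 12.17 mg/L.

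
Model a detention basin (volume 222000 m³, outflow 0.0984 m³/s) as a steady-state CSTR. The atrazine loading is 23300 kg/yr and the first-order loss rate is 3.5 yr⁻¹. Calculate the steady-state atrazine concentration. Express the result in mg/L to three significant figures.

Outflow Q = 0.0984 m³/s × 3.156e+07 s/yr = 3.105e+06 m³/yr.
Steady-state CSTR mass balance: W = Q·C + k·V·C, so C = W/(Q + kV).
Q + kV = 3.105e+06 + 3.5·222000 = 3.882e+06 m³/yr.
C = 23300/3.882e+06 = 0.006002 kg/m³ = 6.002 mg/L.

6.00 mg/L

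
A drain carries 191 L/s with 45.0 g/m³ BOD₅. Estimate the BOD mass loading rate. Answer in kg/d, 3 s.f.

743 kg/d

191 L/s = 0.191 m³/s.
Mass flux = Q·C = 0.191 m³/s × 45 g/m³ = 8.595 g/s.
= 8.595 g/s × 86.4 = 742.6 kg/d.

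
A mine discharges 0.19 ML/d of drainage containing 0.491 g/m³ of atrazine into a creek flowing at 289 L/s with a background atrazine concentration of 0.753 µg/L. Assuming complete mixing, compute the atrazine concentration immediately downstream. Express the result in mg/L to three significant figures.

0.00446 mg/L

0.19 ML/d = 0.002199 m³/s.
289 L/s = 0.289 m³/s.
0.753 µg/L = 0.000753 mg/L.
Flow-weighted mixing gives C = (0.002199·0.491 + 0.289·0.000753) / (0.002199 + 0.289) = 0.001297/0.2912 = 0.004455 mg/L.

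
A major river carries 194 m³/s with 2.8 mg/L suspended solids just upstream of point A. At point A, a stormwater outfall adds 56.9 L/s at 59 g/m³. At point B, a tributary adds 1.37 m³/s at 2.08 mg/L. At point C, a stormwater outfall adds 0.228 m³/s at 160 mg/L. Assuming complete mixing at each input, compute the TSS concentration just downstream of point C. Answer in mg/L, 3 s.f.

56.9 L/s = 0.0569 m³/s.
After input A: C = (194·2.8 + 0.0569·59) / 194.1 = 2.816 mg/L.
After input B: C = (194.1·2.816 + 1.37·2.08) / 195.4 = 2.811 mg/L.
After input C: C = (195.4·2.811 + 0.228·160) / 195.7 = 2.994 mg/L.

2.99 mg/L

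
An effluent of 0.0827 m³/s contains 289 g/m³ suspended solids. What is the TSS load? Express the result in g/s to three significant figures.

Mass flux = Q·C = 0.0827 m³/s × 289 g/m³ = 23.9 g/s.

23.9 g/s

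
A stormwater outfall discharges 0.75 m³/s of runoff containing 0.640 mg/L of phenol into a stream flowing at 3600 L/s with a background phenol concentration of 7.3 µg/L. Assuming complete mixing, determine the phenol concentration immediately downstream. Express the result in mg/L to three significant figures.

0.116 mg/L

3600 L/s = 3.6 m³/s.
7.3 µg/L = 0.0073 mg/L.
Flow-weighted mixing gives C = (0.75·0.64 + 3.6·0.0073) / (0.75 + 3.6) = 0.5063/4.35 = 0.1164 mg/L.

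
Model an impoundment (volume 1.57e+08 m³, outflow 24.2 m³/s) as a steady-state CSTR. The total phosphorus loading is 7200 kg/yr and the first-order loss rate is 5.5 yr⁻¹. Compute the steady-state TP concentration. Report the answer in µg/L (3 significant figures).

Outflow Q = 24.2 m³/s × 3.156e+07 s/yr = 7.637e+08 m³/yr.
Steady-state CSTR mass balance: W = Q·C + k·V·C, so C = W/(Q + kV).
Q + kV = 7.637e+08 + 5.5·1.57e+08 = 1.627e+09 m³/yr.
C = 7200/1.627e+09 = 4.425e-06 kg/m³ = 0.004425 mg/L = 4.425 µg/L.

4.42 µg/L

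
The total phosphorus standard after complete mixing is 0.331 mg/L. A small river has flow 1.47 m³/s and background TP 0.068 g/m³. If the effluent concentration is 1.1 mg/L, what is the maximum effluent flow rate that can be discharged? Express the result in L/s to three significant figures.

Mass balance at complete mixing: C_std·(Q_w + Q_r) = Q_w·C_e + Q_r·C_b.
Rearranging, Q_w = Q_r·(C_std − C_b)/(C_e − C_std) = 1.47·(0.331 − 0.068) / (1.1 − 0.331) = 0.5027 m³/s.
= 502.7 L/s.

503 L/s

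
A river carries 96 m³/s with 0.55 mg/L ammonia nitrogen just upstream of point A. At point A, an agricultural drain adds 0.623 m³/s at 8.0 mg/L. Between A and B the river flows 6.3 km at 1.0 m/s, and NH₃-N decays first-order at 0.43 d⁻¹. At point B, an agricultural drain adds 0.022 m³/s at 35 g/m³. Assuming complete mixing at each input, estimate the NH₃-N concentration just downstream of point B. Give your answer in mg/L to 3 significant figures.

0.587 mg/L

After input A: C = (96·0.55 + 0.623·8) / 96.62 = 0.598 mg/L.
Over the 6.3 km reach to input B (t = 6300 s = 0.07292 d), decay gives C = 0.598·exp(−0.43·0.07292) = 0.5796 mg/L.
After input B: C = (96.62·0.5796 + 0.022·35) / 96.65 = 0.5874 mg/L.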